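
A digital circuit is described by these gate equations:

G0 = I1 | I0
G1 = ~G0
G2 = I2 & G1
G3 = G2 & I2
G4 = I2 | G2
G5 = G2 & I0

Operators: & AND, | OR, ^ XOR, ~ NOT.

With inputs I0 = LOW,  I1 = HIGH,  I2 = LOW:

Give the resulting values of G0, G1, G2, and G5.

G0 = HIGH  G1 = LOW  G2 = LOW  G5 = LOW

G0 = I1 OR I0 = HIGH OR LOW = HIGH
G1 = NOT G0 = NOT HIGH = LOW
G2 = I2 AND G1 = LOW AND LOW = LOW
G5 = G2 AND I0 = LOW AND LOW = LOW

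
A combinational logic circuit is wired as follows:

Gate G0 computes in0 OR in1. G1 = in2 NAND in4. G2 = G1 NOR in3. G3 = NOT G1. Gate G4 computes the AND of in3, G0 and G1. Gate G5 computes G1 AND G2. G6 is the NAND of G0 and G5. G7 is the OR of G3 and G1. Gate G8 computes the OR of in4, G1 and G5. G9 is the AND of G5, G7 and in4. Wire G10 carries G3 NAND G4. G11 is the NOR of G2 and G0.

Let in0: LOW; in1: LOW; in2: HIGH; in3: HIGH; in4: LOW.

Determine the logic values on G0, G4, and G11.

G0 = in0 OR in1 = LOW OR LOW = LOW
G1 = in2 NAND in4 = HIGH NAND LOW = HIGH
G2 = G1 NOR in3 = HIGH NOR HIGH = LOW
G4 = in3 AND G0 AND G1 = HIGH AND LOW AND HIGH = LOW
G11 = G2 NOR G0 = LOW NOR LOW = HIGH

G0 = LOW, G4 = LOW, G11 = HIGH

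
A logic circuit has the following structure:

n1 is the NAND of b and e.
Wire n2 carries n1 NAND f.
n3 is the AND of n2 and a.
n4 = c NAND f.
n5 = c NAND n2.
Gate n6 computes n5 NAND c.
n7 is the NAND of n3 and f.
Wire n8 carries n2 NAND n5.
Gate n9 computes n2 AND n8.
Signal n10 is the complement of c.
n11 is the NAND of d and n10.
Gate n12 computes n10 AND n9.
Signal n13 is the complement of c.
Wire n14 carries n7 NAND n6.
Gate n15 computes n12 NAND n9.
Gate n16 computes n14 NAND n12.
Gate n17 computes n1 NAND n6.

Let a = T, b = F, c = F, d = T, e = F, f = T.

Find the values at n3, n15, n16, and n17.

n3 = F, n15 = T, n16 = T, n17 = F

n1 = b NAND e = F NAND F = T
n2 = n1 NAND f = T NAND T = F
n3 = n2 AND a = F AND T = F
n5 = c NAND n2 = F NAND F = T
n6 = n5 NAND c = T NAND F = T
n7 = n3 NAND f = F NAND T = T
n8 = n2 NAND n5 = F NAND T = T
n9 = n2 AND n8 = F AND T = F
n10 = NOT c = NOT F = T
n12 = n10 AND n9 = T AND F = F
n14 = n7 NAND n6 = T NAND T = F
n15 = n12 NAND n9 = F NAND F = T
n16 = n14 NAND n12 = F NAND F = T
n17 = n1 NAND n6 = T NAND T = F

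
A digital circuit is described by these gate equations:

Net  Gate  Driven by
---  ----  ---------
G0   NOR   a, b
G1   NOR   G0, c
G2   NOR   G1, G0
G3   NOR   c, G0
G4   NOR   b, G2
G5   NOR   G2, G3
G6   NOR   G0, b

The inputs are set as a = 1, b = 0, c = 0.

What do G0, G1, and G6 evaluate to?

G0 = a NOR b = 1 NOR 0 = 0
G1 = G0 NOR c = 0 NOR 0 = 1
G6 = G0 NOR b = 0 NOR 0 = 1

G0 = 0, G1 = 1, G6 = 1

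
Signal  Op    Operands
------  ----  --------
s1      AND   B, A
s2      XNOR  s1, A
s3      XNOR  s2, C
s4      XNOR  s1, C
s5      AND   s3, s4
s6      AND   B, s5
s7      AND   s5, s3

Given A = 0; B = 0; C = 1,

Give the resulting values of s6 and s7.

s1 = B AND A = 0 AND 0 = 0
s2 = s1 XNOR A = 0 XNOR 0 = 1
s3 = s2 XNOR C = 1 XNOR 1 = 1
s4 = s1 XNOR C = 0 XNOR 1 = 0
s5 = s3 AND s4 = 1 AND 0 = 0
s6 = B AND s5 = 0 AND 0 = 0
s7 = s5 AND s3 = 0 AND 1 = 0

s6 = 0, s7 = 0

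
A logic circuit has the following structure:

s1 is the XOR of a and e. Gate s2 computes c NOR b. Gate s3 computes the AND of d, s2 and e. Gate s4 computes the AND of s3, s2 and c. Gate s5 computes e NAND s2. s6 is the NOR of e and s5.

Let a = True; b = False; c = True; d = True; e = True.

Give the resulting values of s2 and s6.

s2 = c NOR b = True NOR False = False
s5 = e NAND s2 = True NAND False = True
s6 = e NOR s5 = True NOR True = False

s2 = False; s6 = False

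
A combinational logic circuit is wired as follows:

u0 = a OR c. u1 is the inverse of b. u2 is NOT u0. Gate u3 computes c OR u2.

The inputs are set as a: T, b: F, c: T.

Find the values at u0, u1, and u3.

u0 = a OR c = T OR T = T
u1 = NOT b = NOT F = T
u2 = NOT u0 = NOT T = F
u3 = c OR u2 = T OR F = T

u0 = T, u1 = T, u3 = T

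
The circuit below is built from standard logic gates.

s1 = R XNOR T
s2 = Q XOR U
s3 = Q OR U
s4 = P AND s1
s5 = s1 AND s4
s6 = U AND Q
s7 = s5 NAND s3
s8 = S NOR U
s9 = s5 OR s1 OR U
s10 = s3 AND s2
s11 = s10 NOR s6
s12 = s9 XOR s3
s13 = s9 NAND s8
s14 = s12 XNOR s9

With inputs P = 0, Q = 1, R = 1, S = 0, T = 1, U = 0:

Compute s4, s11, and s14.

s1 = R XNOR T = 1 XNOR 1 = 1
s2 = Q XOR U = 1 XOR 0 = 1
s3 = Q OR U = 1 OR 0 = 1
s4 = P AND s1 = 0 AND 1 = 0
s5 = s1 AND s4 = 1 AND 0 = 0
s6 = U AND Q = 0 AND 1 = 0
s9 = s5 OR s1 OR U = 0 OR 1 OR 0 = 1
s10 = s3 AND s2 = 1 AND 1 = 1
s11 = s10 NOR s6 = 1 NOR 0 = 0
s12 = s9 XOR s3 = 1 XOR 1 = 0
s14 = s12 XNOR s9 = 0 XNOR 1 = 0

s4 = 0  s11 = 0  s14 = 0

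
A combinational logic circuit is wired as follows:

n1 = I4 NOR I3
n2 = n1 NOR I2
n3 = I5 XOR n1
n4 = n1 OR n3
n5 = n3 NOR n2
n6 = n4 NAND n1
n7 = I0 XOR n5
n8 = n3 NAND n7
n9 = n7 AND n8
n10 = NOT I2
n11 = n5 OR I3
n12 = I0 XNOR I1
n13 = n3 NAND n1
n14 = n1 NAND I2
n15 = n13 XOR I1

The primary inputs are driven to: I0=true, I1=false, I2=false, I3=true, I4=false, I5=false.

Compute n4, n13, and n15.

n1 = I4 NOR I3 = false NOR true = false
n3 = I5 XOR n1 = false XOR false = false
n4 = n1 OR n3 = false OR false = false
n13 = n3 NAND n1 = false NAND false = true
n15 = n13 XOR I1 = true XOR false = true

n4 = false; n13 = true; n15 = true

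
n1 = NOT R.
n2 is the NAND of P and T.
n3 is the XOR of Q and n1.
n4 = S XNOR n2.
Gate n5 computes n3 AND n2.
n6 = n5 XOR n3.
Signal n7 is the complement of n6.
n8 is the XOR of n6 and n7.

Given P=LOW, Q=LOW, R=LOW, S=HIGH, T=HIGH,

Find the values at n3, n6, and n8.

n1 = NOT R = NOT LOW = HIGH
n2 = P NAND T = LOW NAND HIGH = HIGH
n3 = Q XOR n1 = LOW XOR HIGH = HIGH
n5 = n3 AND n2 = HIGH AND HIGH = HIGH
n6 = n5 XOR n3 = HIGH XOR HIGH = LOW
n7 = NOT n6 = NOT LOW = HIGH
n8 = n6 XOR n7 = LOW XOR HIGH = HIGH

n3 = HIGH, n6 = LOW, n8 = HIGH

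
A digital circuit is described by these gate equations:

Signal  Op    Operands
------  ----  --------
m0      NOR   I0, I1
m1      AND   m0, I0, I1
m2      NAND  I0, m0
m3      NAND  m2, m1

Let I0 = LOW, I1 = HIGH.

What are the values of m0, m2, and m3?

m0 = LOW; m2 = HIGH; m3 = HIGH

m0 = I0 NOR I1 = LOW NOR HIGH = LOW
m1 = m0 AND I0 AND I1 = LOW AND LOW AND HIGH = LOW
m2 = I0 NAND m0 = LOW NAND LOW = HIGH
m3 = m2 NAND m1 = HIGH NAND LOW = HIGH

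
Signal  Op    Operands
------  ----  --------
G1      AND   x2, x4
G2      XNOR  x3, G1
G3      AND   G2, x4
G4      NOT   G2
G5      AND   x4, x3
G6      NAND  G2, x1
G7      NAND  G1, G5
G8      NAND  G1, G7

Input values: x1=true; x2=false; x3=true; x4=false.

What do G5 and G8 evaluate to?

G5 = false  G8 = true

G1 = x2 AND x4 = false AND false = false
G5 = x4 AND x3 = false AND true = false
G7 = G1 NAND G5 = false NAND false = true
G8 = G1 NAND G7 = false NAND true = true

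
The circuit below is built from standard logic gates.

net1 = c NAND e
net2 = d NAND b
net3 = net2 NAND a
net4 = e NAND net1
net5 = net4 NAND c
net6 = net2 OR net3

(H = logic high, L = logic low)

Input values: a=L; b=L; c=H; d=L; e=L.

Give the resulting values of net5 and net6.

net5 = L, net6 = H

net1 = c NAND e = H NAND L = H
net2 = d NAND b = L NAND L = H
net3 = net2 NAND a = H NAND L = H
net4 = e NAND net1 = L NAND H = H
net5 = net4 NAND c = H NAND H = L
net6 = net2 OR net3 = H OR H = H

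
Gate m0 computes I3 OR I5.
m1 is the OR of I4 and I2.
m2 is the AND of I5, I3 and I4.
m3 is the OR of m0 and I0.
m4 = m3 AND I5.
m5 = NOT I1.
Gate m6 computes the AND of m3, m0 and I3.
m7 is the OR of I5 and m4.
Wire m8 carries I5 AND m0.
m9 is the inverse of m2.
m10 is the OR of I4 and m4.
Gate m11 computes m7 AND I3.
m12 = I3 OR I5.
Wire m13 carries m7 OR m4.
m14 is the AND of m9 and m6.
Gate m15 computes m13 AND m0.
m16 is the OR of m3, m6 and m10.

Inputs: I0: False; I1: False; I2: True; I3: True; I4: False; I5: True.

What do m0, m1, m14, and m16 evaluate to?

m0 = I3 OR I5 = True OR True = True
m1 = I4 OR I2 = False OR True = True
m2 = I5 AND I3 AND I4 = True AND True AND False = False
m3 = m0 OR I0 = True OR False = True
m4 = m3 AND I5 = True AND True = True
m6 = m3 AND m0 AND I3 = True AND True AND True = True
m9 = NOT m2 = NOT False = True
m10 = I4 OR m4 = False OR True = True
m14 = m9 AND m6 = True AND True = True
m16 = m3 OR m6 OR m10 = True OR True OR True = True

m0 = True  m1 = True  m14 = True  m16 = True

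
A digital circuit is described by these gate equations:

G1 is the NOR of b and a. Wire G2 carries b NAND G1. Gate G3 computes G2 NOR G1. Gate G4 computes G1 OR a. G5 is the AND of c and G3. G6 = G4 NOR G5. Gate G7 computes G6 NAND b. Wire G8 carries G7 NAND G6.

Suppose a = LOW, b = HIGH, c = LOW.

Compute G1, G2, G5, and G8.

G1 = LOW  G2 = HIGH  G5 = LOW  G8 = HIGH

G1 = b NOR a = HIGH NOR LOW = LOW
G2 = b NAND G1 = HIGH NAND LOW = HIGH
G3 = G2 NOR G1 = HIGH NOR LOW = LOW
G4 = G1 OR a = LOW OR LOW = LOW
G5 = c AND G3 = LOW AND LOW = LOW
G6 = G4 NOR G5 = LOW NOR LOW = HIGH
G7 = G6 NAND b = HIGH NAND HIGH = LOW
G8 = G7 NAND G6 = LOW NAND HIGH = HIGH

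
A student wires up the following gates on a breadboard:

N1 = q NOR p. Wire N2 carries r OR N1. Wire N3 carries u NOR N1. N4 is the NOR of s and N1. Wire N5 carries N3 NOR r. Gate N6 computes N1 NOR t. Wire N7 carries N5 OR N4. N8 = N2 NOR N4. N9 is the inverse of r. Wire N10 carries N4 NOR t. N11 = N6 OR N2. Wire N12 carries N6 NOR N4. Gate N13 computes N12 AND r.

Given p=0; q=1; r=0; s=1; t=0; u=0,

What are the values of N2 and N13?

N2 = 0  N13 = 0

N1 = q NOR p = 1 NOR 0 = 0
N2 = r OR N1 = 0 OR 0 = 0
N4 = s NOR N1 = 1 NOR 0 = 0
N6 = N1 NOR t = 0 NOR 0 = 1
N12 = N6 NOR N4 = 1 NOR 0 = 0
N13 = N12 AND r = 0 AND 0 = 0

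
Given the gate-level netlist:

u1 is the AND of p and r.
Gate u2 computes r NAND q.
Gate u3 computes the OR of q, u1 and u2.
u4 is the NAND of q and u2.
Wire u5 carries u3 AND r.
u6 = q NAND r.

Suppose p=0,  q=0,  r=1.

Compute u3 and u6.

u1 = p AND r = 0 AND 1 = 0
u2 = r NAND q = 1 NAND 0 = 1
u3 = q OR u1 OR u2 = 0 OR 0 OR 1 = 1
u6 = q NAND r = 0 NAND 1 = 1

u3 = 1, u6 = 1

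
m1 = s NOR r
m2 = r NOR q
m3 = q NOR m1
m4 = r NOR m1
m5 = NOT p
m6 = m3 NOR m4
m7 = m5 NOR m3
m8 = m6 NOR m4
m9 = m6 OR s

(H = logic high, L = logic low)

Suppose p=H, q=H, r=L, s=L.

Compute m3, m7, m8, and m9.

m3 = L; m7 = H; m8 = L; m9 = H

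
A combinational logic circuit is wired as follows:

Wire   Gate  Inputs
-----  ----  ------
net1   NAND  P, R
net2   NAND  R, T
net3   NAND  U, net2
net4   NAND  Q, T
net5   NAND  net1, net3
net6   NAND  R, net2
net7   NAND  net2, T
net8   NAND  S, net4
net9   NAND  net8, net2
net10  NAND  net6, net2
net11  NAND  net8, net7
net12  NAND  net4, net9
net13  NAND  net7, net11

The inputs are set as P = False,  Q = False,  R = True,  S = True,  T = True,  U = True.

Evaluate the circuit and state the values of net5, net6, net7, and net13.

net5 = False  net6 = True  net7 = True  net13 = False

net1 = P NAND R = False NAND True = True
net2 = R NAND T = True NAND True = False
net3 = U NAND net2 = True NAND False = True
net4 = Q NAND T = False NAND True = True
net5 = net1 NAND net3 = True NAND True = False
net6 = R NAND net2 = True NAND False = True
net7 = net2 NAND T = False NAND True = True
net8 = S NAND net4 = True NAND True = False
net11 = net8 NAND net7 = False NAND True = True
net13 = net7 NAND net11 = True NAND True = False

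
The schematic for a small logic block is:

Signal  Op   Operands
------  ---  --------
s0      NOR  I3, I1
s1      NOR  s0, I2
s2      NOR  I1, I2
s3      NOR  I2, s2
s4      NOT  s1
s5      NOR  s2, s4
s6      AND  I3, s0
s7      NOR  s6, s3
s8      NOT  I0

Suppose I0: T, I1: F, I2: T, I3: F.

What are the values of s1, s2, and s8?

s0 = I3 NOR I1 = F NOR F = T
s1 = s0 NOR I2 = T NOR T = F
s2 = I1 NOR I2 = F NOR T = F
s8 = NOT I0 = NOT T = F

s1 = F  s2 = F  s8 = F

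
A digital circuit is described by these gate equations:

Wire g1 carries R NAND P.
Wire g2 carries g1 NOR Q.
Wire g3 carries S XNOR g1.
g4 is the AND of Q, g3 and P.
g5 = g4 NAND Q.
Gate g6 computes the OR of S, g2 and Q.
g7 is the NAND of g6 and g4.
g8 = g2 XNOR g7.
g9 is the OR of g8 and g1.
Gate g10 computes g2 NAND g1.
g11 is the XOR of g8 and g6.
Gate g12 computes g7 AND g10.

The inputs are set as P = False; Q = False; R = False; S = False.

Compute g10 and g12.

g1 = R NAND P = False NAND False = True
g2 = g1 NOR Q = True NOR False = False
g3 = S XNOR g1 = False XNOR True = False
g4 = Q AND g3 AND P = False AND False AND False = False
g6 = S OR g2 OR Q = False OR False OR False = False
g7 = g6 NAND g4 = False NAND False = True
g10 = g2 NAND g1 = False NAND True = True
g12 = g7 AND g10 = True AND True = True

g10 = True; g12 = True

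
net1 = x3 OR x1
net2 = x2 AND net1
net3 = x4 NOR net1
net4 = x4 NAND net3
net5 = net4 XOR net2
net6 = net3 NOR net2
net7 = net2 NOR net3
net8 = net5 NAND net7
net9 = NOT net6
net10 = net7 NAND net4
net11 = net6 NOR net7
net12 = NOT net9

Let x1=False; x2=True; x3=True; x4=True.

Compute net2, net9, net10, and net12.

net1 = x3 OR x1 = True OR False = True
net2 = x2 AND net1 = True AND True = True
net3 = x4 NOR net1 = True NOR True = False
net4 = x4 NAND net3 = True NAND False = True
net6 = net3 NOR net2 = False NOR True = False
net7 = net2 NOR net3 = True NOR False = False
net9 = NOT net6 = NOT False = True
net10 = net7 NAND net4 = False NAND True = True
net12 = NOT net9 = NOT True = False

net2 = True, net9 = True, net10 = True, net12 = False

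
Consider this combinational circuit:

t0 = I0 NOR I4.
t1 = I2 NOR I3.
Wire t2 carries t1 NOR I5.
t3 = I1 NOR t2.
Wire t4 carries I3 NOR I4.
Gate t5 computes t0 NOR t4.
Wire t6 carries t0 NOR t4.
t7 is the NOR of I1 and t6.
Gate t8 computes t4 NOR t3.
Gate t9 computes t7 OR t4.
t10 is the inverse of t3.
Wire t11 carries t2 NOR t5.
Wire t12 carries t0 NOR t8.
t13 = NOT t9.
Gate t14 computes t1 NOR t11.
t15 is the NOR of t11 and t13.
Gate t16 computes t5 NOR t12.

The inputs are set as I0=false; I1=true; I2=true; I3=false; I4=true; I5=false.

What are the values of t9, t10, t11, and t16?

t0 = I0 NOR I4 = false NOR true = false
t1 = I2 NOR I3 = true NOR false = false
t2 = t1 NOR I5 = false NOR false = true
t3 = I1 NOR t2 = true NOR true = false
t4 = I3 NOR I4 = false NOR true = false
t5 = t0 NOR t4 = false NOR false = true
t6 = t0 NOR t4 = false NOR false = true
t7 = I1 NOR t6 = true NOR true = false
t8 = t4 NOR t3 = false NOR false = true
t9 = t7 OR t4 = false OR false = false
t10 = NOT t3 = NOT false = true
t11 = t2 NOR t5 = true NOR true = false
t12 = t0 NOR t8 = false NOR true = false
t16 = t5 NOR t12 = true NOR false = false

t9 = false, t10 = true, t11 = false, t16 = false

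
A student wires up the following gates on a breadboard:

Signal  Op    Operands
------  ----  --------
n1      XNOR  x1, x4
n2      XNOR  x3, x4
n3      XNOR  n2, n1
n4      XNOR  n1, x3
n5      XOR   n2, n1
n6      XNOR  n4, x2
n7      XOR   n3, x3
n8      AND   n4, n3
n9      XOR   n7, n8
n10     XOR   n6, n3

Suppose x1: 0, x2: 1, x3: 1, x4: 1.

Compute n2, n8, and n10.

n2 = 1  n8 = 0  n10 = 0

n1 = x1 XNOR x4 = 0 XNOR 1 = 0
n2 = x3 XNOR x4 = 1 XNOR 1 = 1
n3 = n2 XNOR n1 = 1 XNOR 0 = 0
n4 = n1 XNOR x3 = 0 XNOR 1 = 0
n6 = n4 XNOR x2 = 0 XNOR 1 = 0
n8 = n4 AND n3 = 0 AND 0 = 0
n10 = n6 XOR n3 = 0 XOR 0 = 0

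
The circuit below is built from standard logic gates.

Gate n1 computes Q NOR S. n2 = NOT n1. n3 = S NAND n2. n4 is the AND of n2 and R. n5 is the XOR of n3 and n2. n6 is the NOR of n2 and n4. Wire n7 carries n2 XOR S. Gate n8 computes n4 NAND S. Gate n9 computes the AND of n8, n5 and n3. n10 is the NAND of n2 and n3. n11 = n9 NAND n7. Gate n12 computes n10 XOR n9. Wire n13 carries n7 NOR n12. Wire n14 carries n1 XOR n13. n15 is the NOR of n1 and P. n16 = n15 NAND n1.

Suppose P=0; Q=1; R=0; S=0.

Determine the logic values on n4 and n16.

n4 = 0, n16 = 1

n1 = Q NOR S = 1 NOR 0 = 0
n2 = NOT n1 = NOT 0 = 1
n4 = n2 AND R = 1 AND 0 = 0
n15 = n1 NOR P = 0 NOR 0 = 1
n16 = n15 NAND n1 = 1 NAND 0 = 1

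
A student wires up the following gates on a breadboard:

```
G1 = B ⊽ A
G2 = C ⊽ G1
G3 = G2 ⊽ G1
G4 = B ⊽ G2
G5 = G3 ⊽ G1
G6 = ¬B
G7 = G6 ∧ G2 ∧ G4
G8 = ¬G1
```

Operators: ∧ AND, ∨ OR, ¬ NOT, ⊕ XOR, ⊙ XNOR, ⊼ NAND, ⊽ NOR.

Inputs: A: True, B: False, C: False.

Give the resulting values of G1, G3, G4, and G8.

G1 = False; G3 = False; G4 = False; G8 = True

G1 = B NOR A = False NOR True = False
G2 = C NOR G1 = False NOR False = True
G3 = G2 NOR G1 = True NOR False = False
G4 = B NOR G2 = False NOR True = False
G8 = NOT G1 = NOT False = True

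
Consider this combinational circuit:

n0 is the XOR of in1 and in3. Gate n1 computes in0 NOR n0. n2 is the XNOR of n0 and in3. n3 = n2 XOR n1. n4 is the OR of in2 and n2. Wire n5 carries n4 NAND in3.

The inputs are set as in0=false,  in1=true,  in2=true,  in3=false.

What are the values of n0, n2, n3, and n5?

n0 = in1 XOR in3 = true XOR false = true
n1 = in0 NOR n0 = false NOR true = false
n2 = n0 XNOR in3 = true XNOR false = false
n3 = n2 XOR n1 = false XOR false = false
n4 = in2 OR n2 = true OR false = true
n5 = n4 NAND in3 = true NAND false = true

n0 = true, n2 = false, n3 = false, n5 = true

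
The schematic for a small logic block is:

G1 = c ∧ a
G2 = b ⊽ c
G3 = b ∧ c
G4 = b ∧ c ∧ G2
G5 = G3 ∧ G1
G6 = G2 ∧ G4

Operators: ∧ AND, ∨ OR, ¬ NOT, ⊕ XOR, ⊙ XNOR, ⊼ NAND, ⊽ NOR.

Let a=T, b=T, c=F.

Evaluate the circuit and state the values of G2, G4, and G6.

G2 = b NOR c = T NOR F = F
G4 = b AND c AND G2 = T AND F AND F = F
G6 = G2 AND G4 = F AND F = F

G2 = F; G4 = F; G6 = F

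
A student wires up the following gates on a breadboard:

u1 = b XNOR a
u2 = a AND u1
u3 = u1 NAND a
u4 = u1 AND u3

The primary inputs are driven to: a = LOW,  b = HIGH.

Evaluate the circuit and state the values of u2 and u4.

u2 = LOW, u4 = LOW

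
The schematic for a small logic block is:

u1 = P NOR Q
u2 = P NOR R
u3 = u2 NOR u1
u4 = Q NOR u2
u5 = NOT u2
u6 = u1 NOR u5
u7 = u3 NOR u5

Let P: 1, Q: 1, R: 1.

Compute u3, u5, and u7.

u1 = P NOR Q = 1 NOR 1 = 0
u2 = P NOR R = 1 NOR 1 = 0
u3 = u2 NOR u1 = 0 NOR 0 = 1
u5 = NOT u2 = NOT 0 = 1
u7 = u3 NOR u5 = 1 NOR 1 = 0

u3 = 1, u5 = 1, u7 = 0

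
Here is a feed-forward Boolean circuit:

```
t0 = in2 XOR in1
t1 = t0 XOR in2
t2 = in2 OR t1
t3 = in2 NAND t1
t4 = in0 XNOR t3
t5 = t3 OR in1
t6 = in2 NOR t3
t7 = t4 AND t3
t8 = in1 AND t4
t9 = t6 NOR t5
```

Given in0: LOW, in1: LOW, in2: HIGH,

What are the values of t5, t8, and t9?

t5 = HIGH, t8 = LOW, t9 = LOW

t0 = in2 XOR in1 = HIGH XOR LOW = HIGH
t1 = t0 XOR in2 = HIGH XOR HIGH = LOW
t3 = in2 NAND t1 = HIGH NAND LOW = HIGH
t4 = in0 XNOR t3 = LOW XNOR HIGH = LOW
t5 = t3 OR in1 = HIGH OR LOW = HIGH
t6 = in2 NOR t3 = HIGH NOR HIGH = LOW
t8 = in1 AND t4 = LOW AND LOW = LOW
t9 = t6 NOR t5 = LOW NOR HIGH = LOW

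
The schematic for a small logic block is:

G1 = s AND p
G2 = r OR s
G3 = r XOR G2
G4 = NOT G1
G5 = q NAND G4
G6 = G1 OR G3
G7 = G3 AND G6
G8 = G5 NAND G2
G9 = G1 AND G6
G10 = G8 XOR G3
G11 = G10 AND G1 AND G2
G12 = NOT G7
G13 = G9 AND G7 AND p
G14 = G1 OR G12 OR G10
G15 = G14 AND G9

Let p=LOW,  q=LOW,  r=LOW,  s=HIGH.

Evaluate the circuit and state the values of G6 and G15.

G6 = HIGH; G15 = LOW

G1 = s AND p = HIGH AND LOW = LOW
G2 = r OR s = LOW OR HIGH = HIGH
G3 = r XOR G2 = LOW XOR HIGH = HIGH
G4 = NOT G1 = NOT LOW = HIGH
G5 = q NAND G4 = LOW NAND HIGH = HIGH
G6 = G1 OR G3 = LOW OR HIGH = HIGH
G7 = G3 AND G6 = HIGH AND HIGH = HIGH
G8 = G5 NAND G2 = HIGH NAND HIGH = LOW
G9 = G1 AND G6 = LOW AND HIGH = LOW
G10 = G8 XOR G3 = LOW XOR HIGH = HIGH
G12 = NOT G7 = NOT HIGH = LOW
G14 = G1 OR G12 OR G10 = LOW OR LOW OR HIGH = HIGH
G15 = G14 AND G9 = HIGH AND LOW = LOW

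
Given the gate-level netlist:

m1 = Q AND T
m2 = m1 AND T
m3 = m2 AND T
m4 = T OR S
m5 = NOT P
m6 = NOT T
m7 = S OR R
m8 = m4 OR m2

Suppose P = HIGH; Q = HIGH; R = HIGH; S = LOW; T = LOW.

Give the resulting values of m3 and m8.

m1 = Q AND T = HIGH AND LOW = LOW
m2 = m1 AND T = LOW AND LOW = LOW
m3 = m2 AND T = LOW AND LOW = LOW
m4 = T OR S = LOW OR LOW = LOW
m8 = m4 OR m2 = LOW OR LOW = LOW

m3 = LOW; m8 = LOW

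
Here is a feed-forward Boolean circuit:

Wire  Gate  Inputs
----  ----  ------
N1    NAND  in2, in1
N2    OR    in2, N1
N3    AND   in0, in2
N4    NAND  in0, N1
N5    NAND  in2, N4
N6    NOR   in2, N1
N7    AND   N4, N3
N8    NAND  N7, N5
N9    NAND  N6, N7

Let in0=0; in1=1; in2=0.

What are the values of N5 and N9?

N5 = 1  N9 = 1

N1 = in2 NAND in1 = 0 NAND 1 = 1
N3 = in0 AND in2 = 0 AND 0 = 0
N4 = in0 NAND N1 = 0 NAND 1 = 1
N5 = in2 NAND N4 = 0 NAND 1 = 1
N6 = in2 NOR N1 = 0 NOR 1 = 0
N7 = N4 AND N3 = 1 AND 0 = 0
N9 = N6 NAND N7 = 0 NAND 0 = 1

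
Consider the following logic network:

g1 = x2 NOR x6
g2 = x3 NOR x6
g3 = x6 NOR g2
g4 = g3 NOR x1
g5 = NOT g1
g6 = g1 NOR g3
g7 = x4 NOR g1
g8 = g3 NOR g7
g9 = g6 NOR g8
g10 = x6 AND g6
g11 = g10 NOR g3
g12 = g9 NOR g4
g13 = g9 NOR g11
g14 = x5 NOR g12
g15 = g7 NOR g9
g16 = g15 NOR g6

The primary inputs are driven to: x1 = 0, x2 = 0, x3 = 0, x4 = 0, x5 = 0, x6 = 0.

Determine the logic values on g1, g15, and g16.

g1 = 1; g15 = 1; g16 = 0

g1 = x2 NOR x6 = 0 NOR 0 = 1
g2 = x3 NOR x6 = 0 NOR 0 = 1
g3 = x6 NOR g2 = 0 NOR 1 = 0
g6 = g1 NOR g3 = 1 NOR 0 = 0
g7 = x4 NOR g1 = 0 NOR 1 = 0
g8 = g3 NOR g7 = 0 NOR 0 = 1
g9 = g6 NOR g8 = 0 NOR 1 = 0
g15 = g7 NOR g9 = 0 NOR 0 = 1
g16 = g15 NOR g6 = 1 NOR 0 = 0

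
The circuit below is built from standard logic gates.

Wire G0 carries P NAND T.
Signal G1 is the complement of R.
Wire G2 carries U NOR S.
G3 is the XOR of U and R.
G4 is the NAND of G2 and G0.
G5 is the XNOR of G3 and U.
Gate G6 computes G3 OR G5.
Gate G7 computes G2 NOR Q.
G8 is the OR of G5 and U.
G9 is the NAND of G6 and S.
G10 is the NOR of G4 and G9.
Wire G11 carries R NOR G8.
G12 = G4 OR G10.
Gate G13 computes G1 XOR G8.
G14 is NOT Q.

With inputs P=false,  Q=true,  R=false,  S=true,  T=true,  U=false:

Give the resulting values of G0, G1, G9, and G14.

G0 = true; G1 = true; G9 = false; G14 = false

G0 = P NAND T = false NAND true = true
G1 = NOT R = NOT false = true
G3 = U XOR R = false XOR false = false
G5 = G3 XNOR U = false XNOR false = true
G6 = G3 OR G5 = false OR true = true
G9 = G6 NAND S = true NAND true = false
G14 = NOT Q = NOT true = false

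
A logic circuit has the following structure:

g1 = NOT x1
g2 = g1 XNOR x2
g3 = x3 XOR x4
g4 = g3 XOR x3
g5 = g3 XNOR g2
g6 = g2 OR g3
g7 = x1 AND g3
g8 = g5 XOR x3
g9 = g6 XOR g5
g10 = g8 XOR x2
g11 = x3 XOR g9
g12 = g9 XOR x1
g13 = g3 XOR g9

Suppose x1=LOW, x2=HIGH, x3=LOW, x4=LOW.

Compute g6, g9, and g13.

g1 = NOT x1 = NOT LOW = HIGH
g2 = g1 XNOR x2 = HIGH XNOR HIGH = HIGH
g3 = x3 XOR x4 = LOW XOR LOW = LOW
g5 = g3 XNOR g2 = LOW XNOR HIGH = LOW
g6 = g2 OR g3 = HIGH OR LOW = HIGH
g9 = g6 XOR g5 = HIGH XOR LOW = HIGH
g13 = g3 XOR g9 = LOW XOR HIGH = HIGH

g6 = HIGH  g9 = HIGH  g13 = HIGH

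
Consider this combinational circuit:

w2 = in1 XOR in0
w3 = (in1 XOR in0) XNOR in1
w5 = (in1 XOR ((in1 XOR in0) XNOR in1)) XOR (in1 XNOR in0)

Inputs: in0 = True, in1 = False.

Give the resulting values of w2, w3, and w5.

w2 = True  w3 = False  w5 = False

w2 = False XOR True = True
w3 = (False XOR True) XNOR False = False
w5 = (False XOR ((False XOR True) XNOR False)) XOR (False XNOR True) = False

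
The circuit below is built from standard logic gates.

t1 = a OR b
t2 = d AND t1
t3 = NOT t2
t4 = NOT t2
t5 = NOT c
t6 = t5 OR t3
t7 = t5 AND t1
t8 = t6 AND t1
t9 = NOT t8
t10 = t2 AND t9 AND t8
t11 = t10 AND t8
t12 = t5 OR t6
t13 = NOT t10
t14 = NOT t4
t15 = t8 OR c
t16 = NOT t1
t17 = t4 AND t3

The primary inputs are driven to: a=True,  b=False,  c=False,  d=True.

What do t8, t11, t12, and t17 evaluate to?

t8 = True  t11 = False  t12 = True  t17 = False

t1 = a OR b = True OR False = True
t2 = d AND t1 = True AND True = True
t3 = NOT t2 = NOT True = False
t4 = NOT t2 = NOT True = False
t5 = NOT c = NOT False = True
t6 = t5 OR t3 = True OR False = True
t8 = t6 AND t1 = True AND True = True
t9 = NOT t8 = NOT True = False
t10 = t2 AND t9 AND t8 = True AND False AND True = False
t11 = t10 AND t8 = False AND True = False
t12 = t5 OR t6 = True OR True = True
t17 = t4 AND t3 = False AND False = False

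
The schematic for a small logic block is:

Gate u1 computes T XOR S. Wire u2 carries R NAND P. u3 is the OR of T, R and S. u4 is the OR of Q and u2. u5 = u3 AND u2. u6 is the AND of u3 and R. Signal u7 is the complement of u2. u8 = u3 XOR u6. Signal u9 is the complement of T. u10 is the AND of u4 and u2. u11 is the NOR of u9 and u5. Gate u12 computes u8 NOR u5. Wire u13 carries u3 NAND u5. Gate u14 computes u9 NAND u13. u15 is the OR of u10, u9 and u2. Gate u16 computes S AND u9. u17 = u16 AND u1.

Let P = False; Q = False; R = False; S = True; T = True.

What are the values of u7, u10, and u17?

u1 = T XOR S = True XOR True = False
u2 = R NAND P = False NAND False = True
u4 = Q OR u2 = False OR True = True
u7 = NOT u2 = NOT True = False
u9 = NOT T = NOT True = False
u10 = u4 AND u2 = True AND True = True
u16 = S AND u9 = True AND False = False
u17 = u16 AND u1 = False AND False = False

u7 = False, u10 = True, u17 = False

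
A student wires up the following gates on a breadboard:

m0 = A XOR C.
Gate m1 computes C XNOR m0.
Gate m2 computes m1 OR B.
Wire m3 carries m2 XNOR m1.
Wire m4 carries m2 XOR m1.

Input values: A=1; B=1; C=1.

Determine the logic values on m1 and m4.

m1 = 0  m4 = 1

m0 = A XOR C = 1 XOR 1 = 0
m1 = C XNOR m0 = 1 XNOR 0 = 0
m2 = m1 OR B = 0 OR 1 = 1
m4 = m2 XOR m1 = 1 XOR 0 = 1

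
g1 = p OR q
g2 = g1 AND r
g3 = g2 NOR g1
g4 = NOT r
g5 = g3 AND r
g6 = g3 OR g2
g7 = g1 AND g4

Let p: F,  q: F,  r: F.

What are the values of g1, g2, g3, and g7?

g1 = p OR q = F OR F = F
g2 = g1 AND r = F AND F = F
g3 = g2 NOR g1 = F NOR F = T
g4 = NOT r = NOT F = T
g7 = g1 AND g4 = F AND T = F

g1 = F, g2 = F, g3 = T, g7 = F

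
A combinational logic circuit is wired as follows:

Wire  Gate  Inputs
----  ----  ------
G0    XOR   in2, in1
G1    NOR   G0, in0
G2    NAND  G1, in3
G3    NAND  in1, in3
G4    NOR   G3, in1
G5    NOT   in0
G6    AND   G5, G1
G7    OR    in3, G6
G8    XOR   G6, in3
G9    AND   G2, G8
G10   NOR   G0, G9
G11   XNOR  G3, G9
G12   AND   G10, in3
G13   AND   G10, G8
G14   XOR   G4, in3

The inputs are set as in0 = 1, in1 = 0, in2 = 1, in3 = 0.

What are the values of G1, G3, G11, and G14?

G0 = in2 XOR in1 = 1 XOR 0 = 1
G1 = G0 NOR in0 = 1 NOR 1 = 0
G2 = G1 NAND in3 = 0 NAND 0 = 1
G3 = in1 NAND in3 = 0 NAND 0 = 1
G4 = G3 NOR in1 = 1 NOR 0 = 0
G5 = NOT in0 = NOT 1 = 0
G6 = G5 AND G1 = 0 AND 0 = 0
G8 = G6 XOR in3 = 0 XOR 0 = 0
G9 = G2 AND G8 = 1 AND 0 = 0
G11 = G3 XNOR G9 = 1 XNOR 0 = 0
G14 = G4 XOR in3 = 0 XOR 0 = 0

G1 = 0; G3 = 1; G11 = 0; G14 = 0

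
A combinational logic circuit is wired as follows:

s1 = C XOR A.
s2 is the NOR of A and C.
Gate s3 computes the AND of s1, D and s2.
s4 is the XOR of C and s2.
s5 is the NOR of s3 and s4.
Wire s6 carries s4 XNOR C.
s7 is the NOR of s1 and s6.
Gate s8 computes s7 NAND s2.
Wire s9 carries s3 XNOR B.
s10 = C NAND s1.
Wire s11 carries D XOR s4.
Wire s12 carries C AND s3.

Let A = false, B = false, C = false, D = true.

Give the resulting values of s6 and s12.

s1 = C XOR A = false XOR false = false
s2 = A NOR C = false NOR false = true
s3 = s1 AND D AND s2 = false AND true AND true = false
s4 = C XOR s2 = false XOR true = true
s6 = s4 XNOR C = true XNOR false = false
s12 = C AND s3 = false AND false = false

s6 = false  s12 = false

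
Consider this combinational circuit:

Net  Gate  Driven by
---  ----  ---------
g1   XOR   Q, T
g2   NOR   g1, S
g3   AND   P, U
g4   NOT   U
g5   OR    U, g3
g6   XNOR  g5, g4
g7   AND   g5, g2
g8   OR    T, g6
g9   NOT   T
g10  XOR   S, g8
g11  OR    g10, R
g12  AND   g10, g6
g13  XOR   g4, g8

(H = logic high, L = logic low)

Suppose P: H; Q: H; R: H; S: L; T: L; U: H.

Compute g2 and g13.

g2 = L  g13 = L

g1 = Q XOR T = H XOR L = H
g2 = g1 NOR S = H NOR L = L
g3 = P AND U = H AND H = H
g4 = NOT U = NOT H = L
g5 = U OR g3 = H OR H = H
g6 = g5 XNOR g4 = H XNOR L = L
g8 = T OR g6 = L OR L = L
g13 = g4 XOR g8 = L XOR L = L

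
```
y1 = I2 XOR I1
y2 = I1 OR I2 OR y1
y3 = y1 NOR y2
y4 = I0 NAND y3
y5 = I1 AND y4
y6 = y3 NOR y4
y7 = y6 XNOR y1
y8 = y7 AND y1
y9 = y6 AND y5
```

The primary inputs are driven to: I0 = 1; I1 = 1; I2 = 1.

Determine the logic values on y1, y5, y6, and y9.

y1 = 0  y5 = 1  y6 = 0  y9 = 0

y1 = I2 XOR I1 = 1 XOR 1 = 0
y2 = I1 OR I2 OR y1 = 1 OR 1 OR 0 = 1
y3 = y1 NOR y2 = 0 NOR 1 = 0
y4 = I0 NAND y3 = 1 NAND 0 = 1
y5 = I1 AND y4 = 1 AND 1 = 1
y6 = y3 NOR y4 = 0 NOR 1 = 0
y9 = y6 AND y5 = 0 AND 1 = 0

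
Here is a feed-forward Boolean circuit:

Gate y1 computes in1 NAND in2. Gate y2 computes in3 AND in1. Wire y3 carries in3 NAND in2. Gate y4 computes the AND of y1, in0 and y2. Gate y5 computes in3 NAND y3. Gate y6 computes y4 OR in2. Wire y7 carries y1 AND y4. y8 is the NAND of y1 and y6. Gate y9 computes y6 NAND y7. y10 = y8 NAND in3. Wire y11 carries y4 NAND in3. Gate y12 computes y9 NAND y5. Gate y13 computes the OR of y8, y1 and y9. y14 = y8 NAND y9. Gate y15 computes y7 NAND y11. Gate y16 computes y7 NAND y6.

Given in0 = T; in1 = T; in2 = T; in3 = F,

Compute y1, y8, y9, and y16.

y1 = in1 NAND in2 = T NAND T = F
y2 = in3 AND in1 = F AND T = F
y4 = y1 AND in0 AND y2 = F AND T AND F = F
y6 = y4 OR in2 = F OR T = T
y7 = y1 AND y4 = F AND F = F
y8 = y1 NAND y6 = F NAND T = T
y9 = y6 NAND y7 = T NAND F = T
y16 = y7 NAND y6 = F NAND T = T

y1 = F  y8 = T  y9 = T  y16 = T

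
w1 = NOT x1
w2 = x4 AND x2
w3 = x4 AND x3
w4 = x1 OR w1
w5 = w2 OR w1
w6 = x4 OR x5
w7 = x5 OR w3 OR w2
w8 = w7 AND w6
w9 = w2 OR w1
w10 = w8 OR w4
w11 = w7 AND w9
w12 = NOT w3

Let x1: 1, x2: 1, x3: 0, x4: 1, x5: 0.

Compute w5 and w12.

w5 = 1, w12 = 1

w1 = NOT x1 = NOT 1 = 0
w2 = x4 AND x2 = 1 AND 1 = 1
w3 = x4 AND x3 = 1 AND 0 = 0
w5 = w2 OR w1 = 1 OR 0 = 1
w12 = NOT w3 = NOT 0 = 1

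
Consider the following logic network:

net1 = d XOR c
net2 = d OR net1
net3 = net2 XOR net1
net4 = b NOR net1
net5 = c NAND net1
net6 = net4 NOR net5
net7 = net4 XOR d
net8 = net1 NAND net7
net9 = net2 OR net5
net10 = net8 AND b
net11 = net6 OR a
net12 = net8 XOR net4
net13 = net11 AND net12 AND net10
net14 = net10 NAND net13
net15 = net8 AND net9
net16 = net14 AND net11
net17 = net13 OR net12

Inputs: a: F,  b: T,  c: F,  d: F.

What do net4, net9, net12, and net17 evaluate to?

net4 = F, net9 = T, net12 = T, net17 = T

net1 = d XOR c = F XOR F = F
net2 = d OR net1 = F OR F = F
net4 = b NOR net1 = T NOR F = F
net5 = c NAND net1 = F NAND F = T
net6 = net4 NOR net5 = F NOR T = F
net7 = net4 XOR d = F XOR F = F
net8 = net1 NAND net7 = F NAND F = T
net9 = net2 OR net5 = F OR T = T
net10 = net8 AND b = T AND T = T
net11 = net6 OR a = F OR F = F
net12 = net8 XOR net4 = T XOR F = T
net13 = net11 AND net12 AND net10 = F AND T AND T = F
net17 = net13 OR net12 = F OR T = T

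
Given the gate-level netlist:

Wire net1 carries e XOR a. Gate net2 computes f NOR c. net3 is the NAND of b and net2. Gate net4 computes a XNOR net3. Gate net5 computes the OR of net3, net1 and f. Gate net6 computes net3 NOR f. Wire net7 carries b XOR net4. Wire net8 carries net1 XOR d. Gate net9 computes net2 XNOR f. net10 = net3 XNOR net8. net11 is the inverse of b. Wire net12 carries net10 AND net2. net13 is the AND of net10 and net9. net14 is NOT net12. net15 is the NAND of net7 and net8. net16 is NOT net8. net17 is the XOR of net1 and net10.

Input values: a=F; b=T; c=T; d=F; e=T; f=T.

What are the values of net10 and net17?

net1 = e XOR a = T XOR F = T
net2 = f NOR c = T NOR T = F
net3 = b NAND net2 = T NAND F = T
net8 = net1 XOR d = T XOR F = T
net10 = net3 XNOR net8 = T XNOR T = T
net17 = net1 XOR net10 = T XOR T = F

net10 = T, net17 = F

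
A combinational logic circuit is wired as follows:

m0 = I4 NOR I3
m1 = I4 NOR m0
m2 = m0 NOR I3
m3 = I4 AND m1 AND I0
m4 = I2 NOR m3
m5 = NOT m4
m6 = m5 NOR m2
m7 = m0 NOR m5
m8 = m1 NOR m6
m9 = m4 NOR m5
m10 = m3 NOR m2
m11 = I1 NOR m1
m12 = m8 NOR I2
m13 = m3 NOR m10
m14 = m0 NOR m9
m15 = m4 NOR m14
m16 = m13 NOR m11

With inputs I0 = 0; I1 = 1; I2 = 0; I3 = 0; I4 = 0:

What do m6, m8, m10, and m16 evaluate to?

m0 = I4 NOR I3 = 0 NOR 0 = 1
m1 = I4 NOR m0 = 0 NOR 1 = 0
m2 = m0 NOR I3 = 1 NOR 0 = 0
m3 = I4 AND m1 AND I0 = 0 AND 0 AND 0 = 0
m4 = I2 NOR m3 = 0 NOR 0 = 1
m5 = NOT m4 = NOT 1 = 0
m6 = m5 NOR m2 = 0 NOR 0 = 1
m8 = m1 NOR m6 = 0 NOR 1 = 0
m10 = m3 NOR m2 = 0 NOR 0 = 1
m11 = I1 NOR m1 = 1 NOR 0 = 0
m13 = m3 NOR m10 = 0 NOR 1 = 0
m16 = m13 NOR m11 = 0 NOR 0 = 1

m6 = 1; m8 = 0; m10 = 1; m16 = 1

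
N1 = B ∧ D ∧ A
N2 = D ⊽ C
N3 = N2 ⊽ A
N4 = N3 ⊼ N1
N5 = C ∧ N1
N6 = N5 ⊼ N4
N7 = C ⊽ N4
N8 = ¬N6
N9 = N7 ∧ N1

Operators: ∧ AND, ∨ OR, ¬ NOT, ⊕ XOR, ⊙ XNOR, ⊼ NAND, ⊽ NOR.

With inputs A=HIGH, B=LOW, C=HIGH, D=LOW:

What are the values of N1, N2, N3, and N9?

N1 = B AND D AND A = LOW AND LOW AND HIGH = LOW
N2 = D NOR C = LOW NOR HIGH = LOW
N3 = N2 NOR A = LOW NOR HIGH = LOW
N4 = N3 NAND N1 = LOW NAND LOW = HIGH
N7 = C NOR N4 = HIGH NOR HIGH = LOW
N9 = N7 AND N1 = LOW AND LOW = LOW

N1 = LOW  N2 = LOW  N3 = LOW  N9 = LOW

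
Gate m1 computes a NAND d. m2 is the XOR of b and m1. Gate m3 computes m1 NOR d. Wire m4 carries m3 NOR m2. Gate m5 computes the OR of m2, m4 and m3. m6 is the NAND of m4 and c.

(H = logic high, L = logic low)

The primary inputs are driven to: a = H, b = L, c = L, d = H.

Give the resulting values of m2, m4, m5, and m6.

m1 = a NAND d = H NAND H = L
m2 = b XOR m1 = L XOR L = L
m3 = m1 NOR d = L NOR H = L
m4 = m3 NOR m2 = L NOR L = H
m5 = m2 OR m4 OR m3 = L OR H OR L = H
m6 = m4 NAND c = H NAND L = H

m2 = L; m4 = H; m5 = H; m6 = H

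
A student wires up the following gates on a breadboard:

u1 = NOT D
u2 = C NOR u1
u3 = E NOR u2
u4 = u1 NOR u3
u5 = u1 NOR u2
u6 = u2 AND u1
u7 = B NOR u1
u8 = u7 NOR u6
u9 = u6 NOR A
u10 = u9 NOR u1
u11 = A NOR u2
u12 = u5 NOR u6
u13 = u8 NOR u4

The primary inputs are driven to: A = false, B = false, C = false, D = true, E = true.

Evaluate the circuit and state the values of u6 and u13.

u1 = NOT D = NOT true = false
u2 = C NOR u1 = false NOR false = true
u3 = E NOR u2 = true NOR true = false
u4 = u1 NOR u3 = false NOR false = true
u6 = u2 AND u1 = true AND false = false
u7 = B NOR u1 = false NOR false = true
u8 = u7 NOR u6 = true NOR false = false
u13 = u8 NOR u4 = false NOR true = false

u6 = false  u13 = false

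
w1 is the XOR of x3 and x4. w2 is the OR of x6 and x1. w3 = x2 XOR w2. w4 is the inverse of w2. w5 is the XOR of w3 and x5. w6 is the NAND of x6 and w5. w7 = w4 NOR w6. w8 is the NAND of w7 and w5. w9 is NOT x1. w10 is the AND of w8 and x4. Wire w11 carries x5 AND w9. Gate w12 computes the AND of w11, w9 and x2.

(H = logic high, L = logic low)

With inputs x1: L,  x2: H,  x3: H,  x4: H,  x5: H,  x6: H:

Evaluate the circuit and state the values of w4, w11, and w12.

w2 = x6 OR x1 = H OR L = H
w4 = NOT w2 = NOT H = L
w9 = NOT x1 = NOT L = H
w11 = x5 AND w9 = H AND H = H
w12 = w11 AND w9 AND x2 = H AND H AND H = H

w4 = L  w11 = H  w12 = H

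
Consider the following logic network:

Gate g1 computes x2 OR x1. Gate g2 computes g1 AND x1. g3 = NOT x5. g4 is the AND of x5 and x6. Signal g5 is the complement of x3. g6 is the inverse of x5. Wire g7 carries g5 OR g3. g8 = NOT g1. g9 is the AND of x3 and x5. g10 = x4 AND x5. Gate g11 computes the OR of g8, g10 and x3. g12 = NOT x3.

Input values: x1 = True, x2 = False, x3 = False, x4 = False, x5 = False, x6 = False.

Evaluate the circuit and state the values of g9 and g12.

g9 = False  g12 = True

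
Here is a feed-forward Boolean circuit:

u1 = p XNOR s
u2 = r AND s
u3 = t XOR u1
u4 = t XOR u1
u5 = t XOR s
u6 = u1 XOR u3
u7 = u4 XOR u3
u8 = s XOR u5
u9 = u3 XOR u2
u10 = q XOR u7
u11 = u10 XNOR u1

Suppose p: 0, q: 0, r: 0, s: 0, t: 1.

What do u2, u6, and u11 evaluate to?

u1 = p XNOR s = 0 XNOR 0 = 1
u2 = r AND s = 0 AND 0 = 0
u3 = t XOR u1 = 1 XOR 1 = 0
u4 = t XOR u1 = 1 XOR 1 = 0
u6 = u1 XOR u3 = 1 XOR 0 = 1
u7 = u4 XOR u3 = 0 XOR 0 = 0
u10 = q XOR u7 = 0 XOR 0 = 0
u11 = u10 XNOR u1 = 0 XNOR 1 = 0

u2 = 0, u6 = 1, u11 = 0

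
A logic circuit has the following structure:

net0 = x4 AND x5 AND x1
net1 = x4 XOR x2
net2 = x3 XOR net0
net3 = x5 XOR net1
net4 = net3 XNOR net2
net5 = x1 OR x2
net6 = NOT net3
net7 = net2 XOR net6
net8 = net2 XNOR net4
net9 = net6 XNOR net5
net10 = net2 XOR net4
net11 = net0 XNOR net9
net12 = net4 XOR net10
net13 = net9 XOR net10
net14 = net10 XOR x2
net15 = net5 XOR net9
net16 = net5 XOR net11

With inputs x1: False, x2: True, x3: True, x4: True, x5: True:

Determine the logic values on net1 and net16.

net1 = False  net16 = False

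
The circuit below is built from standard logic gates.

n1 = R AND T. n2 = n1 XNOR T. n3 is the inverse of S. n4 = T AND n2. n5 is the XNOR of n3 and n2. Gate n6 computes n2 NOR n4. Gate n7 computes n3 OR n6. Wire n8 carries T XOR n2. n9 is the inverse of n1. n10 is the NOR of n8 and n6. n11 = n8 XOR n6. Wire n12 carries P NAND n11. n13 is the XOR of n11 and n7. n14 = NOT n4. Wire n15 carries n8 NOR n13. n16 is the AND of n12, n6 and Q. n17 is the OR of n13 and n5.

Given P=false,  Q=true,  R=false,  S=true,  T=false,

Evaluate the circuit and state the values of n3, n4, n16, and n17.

n3 = false  n4 = false  n16 = false  n17 = true

n1 = R AND T = false AND false = false
n2 = n1 XNOR T = false XNOR false = true
n3 = NOT S = NOT true = false
n4 = T AND n2 = false AND true = false
n5 = n3 XNOR n2 = false XNOR true = false
n6 = n2 NOR n4 = true NOR false = false
n7 = n3 OR n6 = false OR false = false
n8 = T XOR n2 = false XOR true = true
n11 = n8 XOR n6 = true XOR false = true
n12 = P NAND n11 = false NAND true = true
n13 = n11 XOR n7 = true XOR false = true
n16 = n12 AND n6 AND Q = true AND false AND true = false
n17 = n13 OR n5 = true OR false = true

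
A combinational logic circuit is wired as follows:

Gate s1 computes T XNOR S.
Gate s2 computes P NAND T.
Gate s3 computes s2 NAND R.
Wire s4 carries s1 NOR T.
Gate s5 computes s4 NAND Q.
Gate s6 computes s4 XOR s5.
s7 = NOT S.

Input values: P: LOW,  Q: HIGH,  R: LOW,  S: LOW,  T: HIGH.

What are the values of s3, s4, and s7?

s1 = T XNOR S = HIGH XNOR LOW = LOW
s2 = P NAND T = LOW NAND HIGH = HIGH
s3 = s2 NAND R = HIGH NAND LOW = HIGH
s4 = s1 NOR T = LOW NOR HIGH = LOW
s7 = NOT S = NOT LOW = HIGH

s3 = HIGH; s4 = LOW; s7 = HIGH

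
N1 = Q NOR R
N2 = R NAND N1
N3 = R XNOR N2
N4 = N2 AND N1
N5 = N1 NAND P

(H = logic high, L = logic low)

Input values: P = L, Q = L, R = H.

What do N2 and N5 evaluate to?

N1 = Q NOR R = L NOR H = L
N2 = R NAND N1 = H NAND L = H
N5 = N1 NAND P = L NAND L = H

N2 = H  N5 = H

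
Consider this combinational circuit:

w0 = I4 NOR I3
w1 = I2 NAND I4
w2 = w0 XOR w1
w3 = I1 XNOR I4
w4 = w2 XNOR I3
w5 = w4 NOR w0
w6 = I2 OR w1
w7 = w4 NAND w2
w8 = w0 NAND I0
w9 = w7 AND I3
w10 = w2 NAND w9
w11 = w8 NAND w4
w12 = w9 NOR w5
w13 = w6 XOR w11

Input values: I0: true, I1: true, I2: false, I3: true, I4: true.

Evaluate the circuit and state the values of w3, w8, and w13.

w3 = true, w8 = true, w13 = true

w0 = I4 NOR I3 = true NOR true = false
w1 = I2 NAND I4 = false NAND true = true
w2 = w0 XOR w1 = false XOR true = true
w3 = I1 XNOR I4 = true XNOR true = true
w4 = w2 XNOR I3 = true XNOR true = true
w6 = I2 OR w1 = false OR true = true
w8 = w0 NAND I0 = false NAND true = true
w11 = w8 NAND w4 = true NAND true = false
w13 = w6 XOR w11 = true XOR false = true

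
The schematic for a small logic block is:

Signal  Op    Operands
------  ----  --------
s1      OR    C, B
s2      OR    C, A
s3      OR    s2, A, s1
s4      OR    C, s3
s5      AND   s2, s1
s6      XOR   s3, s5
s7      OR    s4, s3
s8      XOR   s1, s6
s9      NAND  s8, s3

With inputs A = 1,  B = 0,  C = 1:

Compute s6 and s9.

s6 = 0; s9 = 0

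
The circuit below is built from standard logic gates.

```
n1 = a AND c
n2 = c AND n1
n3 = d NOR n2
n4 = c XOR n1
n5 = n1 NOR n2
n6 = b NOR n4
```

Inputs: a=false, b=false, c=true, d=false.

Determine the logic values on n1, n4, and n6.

n1 = false, n4 = true, n6 = false

n1 = a AND c = false AND true = false
n4 = c XOR n1 = true XOR false = true
n6 = b NOR n4 = false NOR true = false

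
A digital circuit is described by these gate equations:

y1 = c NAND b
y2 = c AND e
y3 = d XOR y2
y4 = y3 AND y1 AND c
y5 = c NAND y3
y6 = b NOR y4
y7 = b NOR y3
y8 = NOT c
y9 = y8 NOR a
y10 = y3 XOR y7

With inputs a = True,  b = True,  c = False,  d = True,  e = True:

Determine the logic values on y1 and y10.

y1 = True, y10 = True

y1 = c NAND b = False NAND True = True
y2 = c AND e = False AND True = False
y3 = d XOR y2 = True XOR False = True
y7 = b NOR y3 = True NOR True = False
y10 = y3 XOR y7 = True XOR False = True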